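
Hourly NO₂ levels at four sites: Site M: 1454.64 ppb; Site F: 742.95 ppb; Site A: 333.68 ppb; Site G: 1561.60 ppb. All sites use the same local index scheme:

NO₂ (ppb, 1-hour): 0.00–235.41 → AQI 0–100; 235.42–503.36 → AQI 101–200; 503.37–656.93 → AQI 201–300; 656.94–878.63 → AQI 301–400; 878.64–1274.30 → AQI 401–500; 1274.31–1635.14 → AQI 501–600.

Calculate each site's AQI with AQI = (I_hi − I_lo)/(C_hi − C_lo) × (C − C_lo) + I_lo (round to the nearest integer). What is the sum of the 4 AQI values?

Site M 1454.64: bracket 1274.31–1635.14 → index 501–600; slope 99/360.83, offset 180.33.
AQI = 501 + 99/360.83·180.33 ≈ 550.48 ⇒ 550.
Site F: 742.95 ∈ [656.94, 878.63] ↔ index [301, 400].
301 + (742.95−656.94)·(400−301)/(878.63−656.94) = 301 + 86.01·99/221.69 ≈ 339.41, so AQI = 339.
Site A 333.68: bracket 235.42–503.36 → index 101–200; slope 99/267.94, offset 98.26.
AQI = 101 + 99/267.94·98.26 ≈ 137.31 ⇒ 137.
Site G: 1561.60 ∈ [1274.31, 1635.14] ↔ index [501, 600].
501 + (1561.60−1274.31)·(600−501)/(1635.14−1274.31) = 501 + 287.29·99/360.83 ≈ 579.82, so AQI = 580.
AQIs: Site M=550, Site F=339, Site A=137, Site G=580. Sum = 550 + 339 + 137 + 580 = 1606.

1606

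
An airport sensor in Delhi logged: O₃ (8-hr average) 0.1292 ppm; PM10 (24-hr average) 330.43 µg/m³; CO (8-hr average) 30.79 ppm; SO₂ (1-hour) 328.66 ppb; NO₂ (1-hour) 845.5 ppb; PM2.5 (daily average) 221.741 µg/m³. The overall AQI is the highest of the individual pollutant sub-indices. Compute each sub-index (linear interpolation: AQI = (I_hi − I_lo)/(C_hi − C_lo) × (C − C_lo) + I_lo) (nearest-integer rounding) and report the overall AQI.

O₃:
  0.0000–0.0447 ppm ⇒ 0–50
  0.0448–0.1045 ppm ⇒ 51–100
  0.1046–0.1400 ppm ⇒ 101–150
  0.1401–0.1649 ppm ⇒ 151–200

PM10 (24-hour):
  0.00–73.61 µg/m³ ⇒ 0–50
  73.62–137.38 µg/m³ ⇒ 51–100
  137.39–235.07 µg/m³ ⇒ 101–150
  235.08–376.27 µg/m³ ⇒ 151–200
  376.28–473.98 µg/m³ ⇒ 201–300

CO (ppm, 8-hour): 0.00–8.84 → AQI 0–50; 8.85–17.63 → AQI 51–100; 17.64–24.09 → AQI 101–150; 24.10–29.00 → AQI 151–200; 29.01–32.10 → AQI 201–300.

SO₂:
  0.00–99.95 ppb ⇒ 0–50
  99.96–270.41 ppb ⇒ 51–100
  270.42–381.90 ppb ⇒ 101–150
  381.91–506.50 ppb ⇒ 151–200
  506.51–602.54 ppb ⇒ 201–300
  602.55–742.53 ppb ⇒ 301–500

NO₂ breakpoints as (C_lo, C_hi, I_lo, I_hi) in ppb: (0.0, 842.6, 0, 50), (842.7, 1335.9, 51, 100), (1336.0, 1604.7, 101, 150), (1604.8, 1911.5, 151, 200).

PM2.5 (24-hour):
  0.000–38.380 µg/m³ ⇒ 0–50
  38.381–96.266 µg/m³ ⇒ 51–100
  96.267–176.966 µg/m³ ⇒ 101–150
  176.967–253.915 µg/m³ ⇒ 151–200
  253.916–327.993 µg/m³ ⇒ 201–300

258

O₃: 0.1292 lies in 0.1046–0.1400, so I_lo=101, I_hi=150, C_lo=0.1046, C_hi=0.1400.
(150−101)/(0.1400−0.1046) × (0.1292−0.1046) + 101 = 49/0.0354 × 0.0246 + 101 ≈ 135.05 → 135.
PM10: 330.43 lies in 235.08–376.27, so I_lo=151, I_hi=200, C_lo=235.08, C_hi=376.27.
(200−151)/(376.27−235.08) × (330.43−235.08) + 151 = 49/141.19 × 95.35 + 151 ≈ 184.09 → 184.
CO: 30.79 lies in 29.01–32.10, so I_lo=201, I_hi=300, C_lo=29.01, C_hi=32.10.
(300−201)/(32.10−29.01) × (30.79−29.01) + 201 = 99/3.09 × 1.78 + 201 ≈ 258.03 → 258.
SO₂: 328.66 ∈ [270.42, 381.90] ↔ index [101, 150].
101 + (328.66−270.42)·(150−101)/(381.90−270.42) = 101 + 58.24·49/111.48 ≈ 126.60, so AQI = 127.
NO₂: row 842.7–1335.9 (AQI 51–100). (100−51)·(845.5−842.7)/(1335.9−842.7) + 51 = 49·2.8/493.2 + 51 ≈ 51.28 → 51.
PM2.5: 221.741 lies in 176.967–253.915, so I_lo=151, I_hi=200, C_lo=176.967, C_hi=253.915.
(200−151)/(253.915−176.967) × (221.741−176.967) + 151 = 49/76.948 × 44.774 + 151 ≈ 179.51 → 180.
Sub-indices: O₃→135, PM10→184, CO→258, SO₂→127, NO₂→51, PM2.5→180. Overall AQI = max = 258; dominant pollutant is CO.
AQI 258: Very Unhealthy.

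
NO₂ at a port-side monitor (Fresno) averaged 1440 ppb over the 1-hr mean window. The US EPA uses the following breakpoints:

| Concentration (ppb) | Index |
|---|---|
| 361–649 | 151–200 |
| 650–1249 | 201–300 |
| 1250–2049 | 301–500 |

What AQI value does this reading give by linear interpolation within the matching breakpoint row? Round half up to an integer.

NO₂: row 1250–2049 (AQI 301–500). (500−301)·(1440−1250)/(2049−1250) + 301 = 199·190/799 + 301 ≈ 348.32 → 348.

348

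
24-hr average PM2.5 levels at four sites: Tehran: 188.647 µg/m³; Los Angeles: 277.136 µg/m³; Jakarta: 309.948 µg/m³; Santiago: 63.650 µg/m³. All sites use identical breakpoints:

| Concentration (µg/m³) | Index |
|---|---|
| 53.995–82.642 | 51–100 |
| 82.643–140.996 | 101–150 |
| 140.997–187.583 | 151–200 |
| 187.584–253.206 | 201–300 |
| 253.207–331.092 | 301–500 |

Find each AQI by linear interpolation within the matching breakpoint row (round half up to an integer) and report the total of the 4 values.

Tehran 188.647: bracket 187.584–253.206 → index 201–300; slope 99/65.622, offset 1.063.
AQI = 201 + 99/65.622·1.063 ≈ 202.60 ⇒ 203.
Los Angeles: 277.136 lies in 253.207–331.092, so I_lo=301, I_hi=500, C_lo=253.207, C_hi=331.092.
(500−301)/(331.092−253.207) × (277.136−253.207) + 301 = 199/77.885 × 23.929 + 301 ≈ 362.14 → 362.
Jakarta: 309.948 lies in 253.207–331.092, so I_lo=301, I_hi=500, C_lo=253.207, C_hi=331.092.
(500−301)/(331.092−253.207) × (309.948−253.207) + 301 = 199/77.885 × 56.741 + 301 ≈ 445.98 → 446.
Santiago: 63.650 ∈ [53.995, 82.642] ↔ index [51, 100].
51 + (63.650−53.995)·(100−51)/(82.642−53.995) = 51 + 9.655·49/28.647 ≈ 67.51, so AQI = 68.
AQIs: Tehran=203, Los Angeles=362, Jakarta=446, Santiago=68. Sum = 203 + 362 + 446 + 68 = 1079.

1079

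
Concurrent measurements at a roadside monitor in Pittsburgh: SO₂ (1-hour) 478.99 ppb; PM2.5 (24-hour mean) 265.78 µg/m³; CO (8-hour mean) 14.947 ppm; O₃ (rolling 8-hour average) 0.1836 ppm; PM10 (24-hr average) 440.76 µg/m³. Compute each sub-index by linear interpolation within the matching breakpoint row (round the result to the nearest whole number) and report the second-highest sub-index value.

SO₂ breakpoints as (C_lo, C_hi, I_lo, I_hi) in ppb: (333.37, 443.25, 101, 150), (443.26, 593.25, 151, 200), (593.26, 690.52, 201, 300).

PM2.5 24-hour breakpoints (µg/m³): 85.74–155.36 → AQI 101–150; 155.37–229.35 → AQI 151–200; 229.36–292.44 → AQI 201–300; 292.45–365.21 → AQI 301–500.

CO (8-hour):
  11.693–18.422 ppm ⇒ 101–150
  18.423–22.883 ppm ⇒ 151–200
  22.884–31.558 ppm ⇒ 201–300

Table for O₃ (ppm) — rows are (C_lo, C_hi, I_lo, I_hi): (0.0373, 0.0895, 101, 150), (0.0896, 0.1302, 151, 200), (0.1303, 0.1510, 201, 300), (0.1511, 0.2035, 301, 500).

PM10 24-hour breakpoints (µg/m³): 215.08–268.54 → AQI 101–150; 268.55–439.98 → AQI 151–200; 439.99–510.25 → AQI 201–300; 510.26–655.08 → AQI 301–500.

258

SO₂: 478.99 lies in 443.26–593.25, so I_lo=151, I_hi=200, C_lo=443.26, C_hi=593.25.
(200−151)/(593.25−443.26) × (478.99−443.26) + 151 = 49/149.99 × 35.73 + 151 ≈ 162.67 → 163.
PM2.5: 265.78 lies in 229.36–292.44, so I_lo=201, I_hi=300, C_lo=229.36, C_hi=292.44.
(300−201)/(292.44−229.36) × (265.78−229.36) + 201 = 99/63.08 × 36.42 + 201 ≈ 258.16 → 258.
CO: 14.947 ∈ [11.693, 18.422] ↔ index [101, 150].
101 + (14.947−11.693)·(150−101)/(18.422−11.693) = 101 + 3.254·49/6.729 ≈ 124.70, so AQI = 125.
O₃: 0.1836 lies in 0.1511–0.2035, so I_lo=301, I_hi=500, C_lo=0.1511, C_hi=0.2035.
(500−301)/(0.2035−0.1511) × (0.1836−0.1511) + 301 = 199/0.0524 × 0.0325 + 301 ≈ 424.43 → 424.
PM10: row 439.99–510.25 (AQI 201–300). (300−201)·(440.76−439.99)/(510.25−439.99) + 201 = 99·0.77/70.26 + 201 ≈ 202.08 → 202.
Sub-indices: SO₂→163, PM2.5→258, CO→125, O₃→424, PM10→202. Ranked high→low: 424, 258, 202, 163, 125. Second-highest sub-index = 258.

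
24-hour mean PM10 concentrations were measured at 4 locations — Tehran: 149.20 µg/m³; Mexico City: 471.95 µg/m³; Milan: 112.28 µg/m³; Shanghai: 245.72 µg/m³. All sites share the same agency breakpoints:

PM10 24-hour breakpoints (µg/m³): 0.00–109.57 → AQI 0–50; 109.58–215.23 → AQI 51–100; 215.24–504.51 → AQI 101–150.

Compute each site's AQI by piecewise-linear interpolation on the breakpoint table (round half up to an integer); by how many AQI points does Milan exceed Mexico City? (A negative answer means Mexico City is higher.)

-92

Tehran: 149.20 ∈ [109.58, 215.23] ↔ index [51, 100].
51 + (149.20−109.58)·(100−51)/(215.23−109.58) = 51 + 39.62·49/105.65 ≈ 69.38, so AQI = 69.
Mexico City 471.95: bracket 215.24–504.51 → index 101–150; slope 49/289.27, offset 256.71.
AQI = 101 + 49/289.27·256.71 ≈ 144.48 ⇒ 144.
Milan: 112.28 ∈ [109.58, 215.23] ↔ index [51, 100].
51 + (112.28−109.58)·(100−51)/(215.23−109.58) = 51 + 2.70·49/105.65 ≈ 52.25, so AQI = 52.
Shanghai 245.72: bracket 215.24–504.51 → index 101–150; slope 49/289.27, offset 30.48.
AQI = 101 + 49/289.27·30.48 ≈ 106.16 ⇒ 106.
AQIs: Tehran=69, Mexico City=144, Milan=52, Shanghai=106. Milan (52) − Mexico City (144) = -92.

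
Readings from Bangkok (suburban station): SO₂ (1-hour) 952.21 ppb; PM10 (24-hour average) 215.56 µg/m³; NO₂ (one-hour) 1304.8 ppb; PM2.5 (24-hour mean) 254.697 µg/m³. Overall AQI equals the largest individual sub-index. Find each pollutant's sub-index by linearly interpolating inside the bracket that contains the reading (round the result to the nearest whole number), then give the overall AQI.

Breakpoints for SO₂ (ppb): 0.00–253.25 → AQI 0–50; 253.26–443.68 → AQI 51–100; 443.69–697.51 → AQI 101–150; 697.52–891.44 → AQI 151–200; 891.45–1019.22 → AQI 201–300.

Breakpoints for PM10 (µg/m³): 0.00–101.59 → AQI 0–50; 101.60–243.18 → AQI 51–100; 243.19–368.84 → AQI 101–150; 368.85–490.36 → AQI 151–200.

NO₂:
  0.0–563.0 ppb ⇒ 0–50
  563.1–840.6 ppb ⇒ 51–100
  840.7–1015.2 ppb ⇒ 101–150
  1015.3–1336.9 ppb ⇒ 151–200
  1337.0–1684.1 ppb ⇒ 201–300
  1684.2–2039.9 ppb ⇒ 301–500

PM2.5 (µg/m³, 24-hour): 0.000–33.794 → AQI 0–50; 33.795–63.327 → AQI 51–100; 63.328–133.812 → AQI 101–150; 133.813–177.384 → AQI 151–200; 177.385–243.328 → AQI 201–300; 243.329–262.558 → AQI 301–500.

419

SO₂: 952.21 lies in 891.45–1019.22, so I_lo=201, I_hi=300, C_lo=891.45, C_hi=1019.22.
(300−201)/(1019.22−891.45) × (952.21−891.45) + 201 = 99/127.77 × 60.76 + 201 ≈ 248.08 → 248.
PM10: 215.56 lies in 101.60–243.18, so I_lo=51, I_hi=100, C_lo=101.60, C_hi=243.18.
(100−51)/(243.18−101.60) × (215.56−101.60) + 51 = 49/141.58 × 113.96 + 51 ≈ 90.44 → 90.
NO₂: 1304.8 lies in 1015.3–1336.9, so I_lo=151, I_hi=200, C_lo=1015.3, C_hi=1336.9.
(200−151)/(1336.9−1015.3) × (1304.8−1015.3) + 151 = 49/321.6 × 289.5 + 151 ≈ 195.11 → 195.
PM2.5: 254.697 ∈ [243.329, 262.558] ↔ index [301, 500].
301 + (254.697−243.329)·(500−301)/(262.558−243.329) = 301 + 11.368·199/19.229 ≈ 418.65, so AQI = 419.
Sub-indices: SO₂→248, PM10→90, NO₂→195, PM2.5→419. Overall AQI = max = 419; dominant pollutant is PM2.5.
AQI 419: Hazardous.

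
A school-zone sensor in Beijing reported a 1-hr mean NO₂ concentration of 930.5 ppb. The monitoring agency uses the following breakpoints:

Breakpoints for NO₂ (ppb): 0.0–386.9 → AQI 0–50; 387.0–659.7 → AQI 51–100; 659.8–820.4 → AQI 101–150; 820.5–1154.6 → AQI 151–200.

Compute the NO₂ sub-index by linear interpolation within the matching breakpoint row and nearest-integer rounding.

167

NO₂: 930.5 ∈ [820.5, 1154.6] ↔ index [151, 200].
151 + (930.5−820.5)·(200−151)/(1154.6−820.5) = 151 + 110.0·49/334.1 ≈ 167.13, so AQI = 167.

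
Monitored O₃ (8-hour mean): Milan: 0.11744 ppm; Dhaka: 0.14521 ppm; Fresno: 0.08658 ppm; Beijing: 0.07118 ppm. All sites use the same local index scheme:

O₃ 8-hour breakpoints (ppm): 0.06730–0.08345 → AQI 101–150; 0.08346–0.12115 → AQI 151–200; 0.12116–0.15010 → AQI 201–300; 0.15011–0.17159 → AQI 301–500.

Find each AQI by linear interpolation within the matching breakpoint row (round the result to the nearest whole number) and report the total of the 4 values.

746

Milan: 0.11744 ∈ [0.08346, 0.12115] ↔ index [151, 200].
151 + (0.11744−0.08346)·(200−151)/(0.12115−0.08346) = 151 + 0.03398·49/0.03769 ≈ 195.18, so AQI = 195.
Dhaka: 0.14521 ∈ [0.12116, 0.15010] ↔ index [201, 300].
201 + (0.14521−0.12116)·(300−201)/(0.15010−0.12116) = 201 + 0.02405·99/0.02894 ≈ 283.27, so AQI = 283.
Fresno: 0.08658 ∈ [0.08346, 0.12115] ↔ index [151, 200].
151 + (0.08658−0.08346)·(200−151)/(0.12115−0.08346) = 151 + 0.00312·49/0.03769 ≈ 155.06, so AQI = 155.
Beijing: row 0.06730–0.08345 (AQI 101–150). (150−101)·(0.07118−0.06730)/(0.08345−0.06730) + 101 = 49·0.00388/0.01615 + 101 ≈ 112.77 → 113.
AQIs: Milan=195, Dhaka=283, Fresno=155, Beijing=113. Sum = 195 + 283 + 155 + 113 = 746.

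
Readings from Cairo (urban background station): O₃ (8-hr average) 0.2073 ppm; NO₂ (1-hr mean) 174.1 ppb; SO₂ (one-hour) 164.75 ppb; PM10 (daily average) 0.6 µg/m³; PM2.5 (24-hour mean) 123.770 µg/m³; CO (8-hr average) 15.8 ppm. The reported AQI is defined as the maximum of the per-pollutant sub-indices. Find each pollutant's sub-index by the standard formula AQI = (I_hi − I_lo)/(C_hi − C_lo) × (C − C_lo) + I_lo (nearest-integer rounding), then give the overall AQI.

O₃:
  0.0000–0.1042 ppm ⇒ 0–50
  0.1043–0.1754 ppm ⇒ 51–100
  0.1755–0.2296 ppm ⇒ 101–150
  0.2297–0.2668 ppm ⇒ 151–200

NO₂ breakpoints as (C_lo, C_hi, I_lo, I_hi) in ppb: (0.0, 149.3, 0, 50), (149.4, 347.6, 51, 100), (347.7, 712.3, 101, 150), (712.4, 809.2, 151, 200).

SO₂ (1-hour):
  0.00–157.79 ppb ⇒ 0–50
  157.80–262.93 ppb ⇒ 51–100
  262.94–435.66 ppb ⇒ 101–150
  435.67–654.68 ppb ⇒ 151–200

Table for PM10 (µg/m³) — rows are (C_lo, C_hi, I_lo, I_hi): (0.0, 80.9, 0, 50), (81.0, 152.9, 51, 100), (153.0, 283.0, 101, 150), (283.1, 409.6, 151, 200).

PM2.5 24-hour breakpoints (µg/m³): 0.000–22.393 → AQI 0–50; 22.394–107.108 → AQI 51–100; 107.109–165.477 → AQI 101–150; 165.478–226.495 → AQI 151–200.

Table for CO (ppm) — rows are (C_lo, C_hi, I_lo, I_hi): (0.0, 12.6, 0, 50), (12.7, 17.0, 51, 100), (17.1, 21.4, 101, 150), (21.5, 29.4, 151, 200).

O₃: 0.2073 ∈ [0.1755, 0.2296] ↔ index [101, 150].
101 + (0.2073−0.1755)·(150−101)/(0.2296−0.1755) = 101 + 0.0318·49/0.0541 ≈ 129.80, so AQI = 130.
NO₂ 174.1: bracket 149.4–347.6 → index 51–100; slope 49/198.2, offset 24.7.
AQI = 51 + 49/198.2·24.7 ≈ 57.11 ⇒ 57.
SO₂: row 157.80–262.93 (AQI 51–100). (100−51)·(164.75−157.80)/(262.93−157.80) + 51 = 49·6.95/105.13 + 51 ≈ 54.24 → 54.
PM10 0.6: bracket 0.0–80.9 → index 0–50; slope 50/80.9, offset 0.6.
AQI = 0 + 50/80.9·0.6 ≈ 0.37 ⇒ 0.
PM2.5 123.770: bracket 107.109–165.477 → index 101–150; slope 49/58.368, offset 16.661.
AQI = 101 + 49/58.368·16.661 ≈ 114.99 ⇒ 115.
CO: 15.8 ∈ [12.7, 17.0] ↔ index [51, 100].
51 + (15.8−12.7)·(100−51)/(17.0−12.7) = 51 + 3.1·49/4.3 ≈ 86.33, so AQI = 86.
Sub-indices: O₃→130, NO₂→57, SO₂→54, PM10→0, PM2.5→115, CO→86. Overall AQI = max = 130; dominant pollutant is O₃.
AQI 130: Unhealthy for Sensitive Groups.

130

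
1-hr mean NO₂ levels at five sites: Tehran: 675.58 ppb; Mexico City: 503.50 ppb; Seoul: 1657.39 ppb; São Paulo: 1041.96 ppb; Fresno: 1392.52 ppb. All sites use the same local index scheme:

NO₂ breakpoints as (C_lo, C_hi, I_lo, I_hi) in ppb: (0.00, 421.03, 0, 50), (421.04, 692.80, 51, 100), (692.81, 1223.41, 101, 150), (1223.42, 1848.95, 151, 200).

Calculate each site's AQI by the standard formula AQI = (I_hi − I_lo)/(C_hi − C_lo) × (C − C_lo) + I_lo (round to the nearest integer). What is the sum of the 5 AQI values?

Tehran: row 421.04–692.80 (AQI 51–100). (100−51)·(675.58−421.04)/(692.80−421.04) + 51 = 49·254.54/271.76 + 51 ≈ 96.90 → 97.
Mexico City 503.50: bracket 421.04–692.80 → index 51–100; slope 49/271.76, offset 82.46.
AQI = 51 + 49/271.76·82.46 ≈ 65.87 ⇒ 66.
Seoul: 1657.39 ∈ [1223.42, 1848.95] ↔ index [151, 200].
151 + (1657.39−1223.42)·(200−151)/(1848.95−1223.42) = 151 + 433.97·49/625.53 ≈ 184.99, so AQI = 185.
São Paulo: row 692.81–1223.41 (AQI 101–150). (150−101)·(1041.96−692.81)/(1223.41−692.81) + 101 = 49·349.15/530.60 + 101 ≈ 133.24 → 133.
Fresno: 1392.52 lies in 1223.42–1848.95, so I_lo=151, I_hi=200, C_lo=1223.42, C_hi=1848.95.
(200−151)/(1848.95−1223.42) × (1392.52−1223.42) + 151 = 49/625.53 × 169.10 + 151 ≈ 164.25 → 164.
AQIs: Tehran=97, Mexico City=66, Seoul=185, São Paulo=133, Fresno=164. Sum = 97 + 66 + 185 + 133 + 164 = 645.

645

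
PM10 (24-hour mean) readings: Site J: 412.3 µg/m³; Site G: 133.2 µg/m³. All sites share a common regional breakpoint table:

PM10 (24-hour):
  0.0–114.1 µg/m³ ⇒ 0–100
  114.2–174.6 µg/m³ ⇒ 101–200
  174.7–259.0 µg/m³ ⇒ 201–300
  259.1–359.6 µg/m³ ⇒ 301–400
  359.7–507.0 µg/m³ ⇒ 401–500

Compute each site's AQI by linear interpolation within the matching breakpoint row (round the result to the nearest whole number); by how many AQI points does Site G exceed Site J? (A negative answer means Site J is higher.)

-304

Site J 412.3: bracket 359.7–507.0 → index 401–500; slope 99/147.3, offset 52.6.
AQI = 401 + 99/147.3·52.6 ≈ 436.35 ⇒ 436.
Site G: 133.2 lies in 114.2–174.6, so I_lo=101, I_hi=200, C_lo=114.2, C_hi=174.6.
(200−101)/(174.6−114.2) × (133.2−114.2) + 101 = 99/60.4 × 19.0 + 101 ≈ 132.14 → 132.
AQIs: Site J=436, Site G=132. Site G (132) − Site J (436) = -304.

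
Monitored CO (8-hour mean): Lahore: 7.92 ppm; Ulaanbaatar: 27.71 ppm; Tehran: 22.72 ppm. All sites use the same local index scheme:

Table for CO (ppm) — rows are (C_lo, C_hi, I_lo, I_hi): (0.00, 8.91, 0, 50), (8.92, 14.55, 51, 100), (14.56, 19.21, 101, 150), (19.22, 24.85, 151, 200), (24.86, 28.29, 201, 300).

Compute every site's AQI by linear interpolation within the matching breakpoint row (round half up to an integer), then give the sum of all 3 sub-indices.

Lahore: 7.92 ∈ [0.00, 8.91] ↔ index [0, 50].
0 + (7.92−0.00)·(50−0)/(8.91−0.00) = 0 + 7.92·50/8.91 ≈ 44.44, so AQI = 44.
Ulaanbaatar: 27.71 ∈ [24.86, 28.29] ↔ index [201, 300].
201 + (27.71−24.86)·(300−201)/(28.29−24.86) = 201 + 2.85·99/3.43 ≈ 283.26, so AQI = 283.
Tehran: 22.72 lies in 19.22–24.85, so I_lo=151, I_hi=200, C_lo=19.22, C_hi=24.85.
(200−151)/(24.85−19.22) × (22.72−19.22) + 151 = 49/5.63 × 3.50 + 151 ≈ 181.46 → 181.
AQIs: Lahore=44, Ulaanbaatar=283, Tehran=181. Sum = 44 + 283 + 181 = 508.

508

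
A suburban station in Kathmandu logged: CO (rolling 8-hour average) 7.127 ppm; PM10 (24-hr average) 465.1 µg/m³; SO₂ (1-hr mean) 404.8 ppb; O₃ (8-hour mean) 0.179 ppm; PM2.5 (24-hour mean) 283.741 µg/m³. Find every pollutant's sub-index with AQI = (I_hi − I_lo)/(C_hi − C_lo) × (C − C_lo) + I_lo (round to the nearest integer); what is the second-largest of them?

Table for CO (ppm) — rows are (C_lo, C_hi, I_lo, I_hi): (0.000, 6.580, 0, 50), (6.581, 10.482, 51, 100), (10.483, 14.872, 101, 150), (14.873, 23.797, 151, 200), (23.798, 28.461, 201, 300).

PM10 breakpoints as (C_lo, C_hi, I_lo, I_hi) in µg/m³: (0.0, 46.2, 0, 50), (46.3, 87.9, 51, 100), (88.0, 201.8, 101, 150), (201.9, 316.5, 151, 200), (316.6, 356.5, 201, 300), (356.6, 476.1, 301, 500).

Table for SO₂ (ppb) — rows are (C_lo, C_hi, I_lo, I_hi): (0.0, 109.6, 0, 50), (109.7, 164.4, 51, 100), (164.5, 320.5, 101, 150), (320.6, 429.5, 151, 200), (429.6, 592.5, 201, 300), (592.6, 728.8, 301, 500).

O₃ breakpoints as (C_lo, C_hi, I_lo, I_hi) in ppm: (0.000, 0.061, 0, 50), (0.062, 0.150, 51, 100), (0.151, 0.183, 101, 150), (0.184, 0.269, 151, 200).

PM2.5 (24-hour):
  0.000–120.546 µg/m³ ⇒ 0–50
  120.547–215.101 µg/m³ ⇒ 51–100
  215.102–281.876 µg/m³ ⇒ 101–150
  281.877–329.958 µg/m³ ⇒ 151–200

189

CO: 7.127 lies in 6.581–10.482, so I_lo=51, I_hi=100, C_lo=6.581, C_hi=10.482.
(100−51)/(10.482−6.581) × (7.127−6.581) + 51 = 49/3.901 × 0.546 + 51 ≈ 57.86 → 58.
PM10: 465.1 lies in 356.6–476.1, so I_lo=301, I_hi=500, C_lo=356.6, C_hi=476.1.
(500−301)/(476.1−356.6) × (465.1−356.6) + 301 = 199/119.5 × 108.5 + 301 ≈ 481.68 → 482.
SO₂: row 320.6–429.5 (AQI 151–200). (200−151)·(404.8−320.6)/(429.5−320.6) + 151 = 49·84.2/108.9 + 151 ≈ 188.89 → 189.
O₃: row 0.151–0.183 (AQI 101–150). (150−101)·(0.179−0.151)/(0.183−0.151) + 101 = 49·0.028/0.032 + 101 ≈ 143.88 → 144.
PM2.5: 283.741 ∈ [281.877, 329.958] ↔ index [151, 200].
151 + (283.741−281.877)·(200−151)/(329.958−281.877) = 151 + 1.864·49/48.081 ≈ 152.90, so AQI = 153.
Sub-indices: CO→58, PM10→482, SO₂→189, O₃→144, PM2.5→153. Ranked high→low: 482, 189, 153, 144, 58. Second-highest sub-index = 189.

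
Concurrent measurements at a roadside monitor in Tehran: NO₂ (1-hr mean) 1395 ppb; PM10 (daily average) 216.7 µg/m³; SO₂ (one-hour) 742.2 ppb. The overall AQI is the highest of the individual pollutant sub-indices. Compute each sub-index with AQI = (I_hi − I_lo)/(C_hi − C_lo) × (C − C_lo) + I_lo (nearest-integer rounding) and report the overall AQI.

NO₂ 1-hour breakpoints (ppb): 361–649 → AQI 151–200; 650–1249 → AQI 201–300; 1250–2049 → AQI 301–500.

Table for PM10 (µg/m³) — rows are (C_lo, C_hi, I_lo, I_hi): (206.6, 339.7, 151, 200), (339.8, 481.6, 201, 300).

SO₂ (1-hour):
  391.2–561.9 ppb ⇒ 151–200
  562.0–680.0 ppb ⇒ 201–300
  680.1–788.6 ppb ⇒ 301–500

NO₂: 1395 lies in 1250–2049, so I_lo=301, I_hi=500, C_lo=1250, C_hi=2049.
(500−301)/(2049−1250) × (1395−1250) + 301 = 199/799 × 145 + 301 ≈ 337.11 → 337.
PM10 216.7: bracket 206.6–339.7 → index 151–200; slope 49/133.1, offset 10.1.
AQI = 151 + 49/133.1·10.1 ≈ 154.72 ⇒ 155.
SO₂: 742.2 lies in 680.1–788.6, so I_lo=301, I_hi=500, C_lo=680.1, C_hi=788.6.
(500−301)/(788.6−680.1) × (742.2−680.1) + 301 = 199/108.5 × 62.1 + 301 ≈ 414.90 → 415.
Sub-indices: NO₂→337, PM10→155, SO₂→415. Overall AQI = max = 415; dominant pollutant is SO₂.

415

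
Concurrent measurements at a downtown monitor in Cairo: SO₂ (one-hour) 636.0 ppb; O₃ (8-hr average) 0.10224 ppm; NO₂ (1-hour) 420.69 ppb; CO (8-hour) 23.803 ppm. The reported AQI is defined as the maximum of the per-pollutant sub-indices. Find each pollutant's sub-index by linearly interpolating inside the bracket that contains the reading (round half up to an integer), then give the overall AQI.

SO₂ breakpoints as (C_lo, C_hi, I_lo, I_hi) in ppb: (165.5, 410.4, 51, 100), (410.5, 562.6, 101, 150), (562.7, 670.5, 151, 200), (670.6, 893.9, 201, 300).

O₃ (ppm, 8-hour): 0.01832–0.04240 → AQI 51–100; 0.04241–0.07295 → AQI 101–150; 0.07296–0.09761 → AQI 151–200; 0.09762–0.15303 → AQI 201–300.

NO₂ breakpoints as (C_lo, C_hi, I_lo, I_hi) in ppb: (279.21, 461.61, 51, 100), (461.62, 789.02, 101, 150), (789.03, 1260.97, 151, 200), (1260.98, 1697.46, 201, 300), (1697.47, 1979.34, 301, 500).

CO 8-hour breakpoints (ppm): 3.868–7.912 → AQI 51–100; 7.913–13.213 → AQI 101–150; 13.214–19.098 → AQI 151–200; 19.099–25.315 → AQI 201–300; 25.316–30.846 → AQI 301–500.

276

SO₂: 636.0 lies in 562.7–670.5, so I_lo=151, I_hi=200, C_lo=562.7, C_hi=670.5.
(200−151)/(670.5−562.7) × (636.0−562.7) + 151 = 49/107.8 × 73.3 + 151 ≈ 184.32 → 184.
O₃: row 0.09762–0.15303 (AQI 201–300). (300−201)·(0.10224−0.09762)/(0.15303−0.09762) + 201 = 99·0.00462/0.05541 + 201 ≈ 209.25 → 209.
NO₂ 420.69: bracket 279.21–461.61 → index 51–100; slope 49/182.40, offset 141.48.
AQI = 51 + 49/182.40·141.48 ≈ 89.01 ⇒ 89.
CO: 23.803 ∈ [19.099, 25.315] ↔ index [201, 300].
201 + (23.803−19.099)·(300−201)/(25.315−19.099) = 201 + 4.704·99/6.216 ≈ 275.92, so AQI = 276.
Sub-indices: SO₂→184, O₃→209, NO₂→89, CO→276. Overall AQI = max = 276; dominant pollutant is CO.
AQI 276: Very Unhealthy.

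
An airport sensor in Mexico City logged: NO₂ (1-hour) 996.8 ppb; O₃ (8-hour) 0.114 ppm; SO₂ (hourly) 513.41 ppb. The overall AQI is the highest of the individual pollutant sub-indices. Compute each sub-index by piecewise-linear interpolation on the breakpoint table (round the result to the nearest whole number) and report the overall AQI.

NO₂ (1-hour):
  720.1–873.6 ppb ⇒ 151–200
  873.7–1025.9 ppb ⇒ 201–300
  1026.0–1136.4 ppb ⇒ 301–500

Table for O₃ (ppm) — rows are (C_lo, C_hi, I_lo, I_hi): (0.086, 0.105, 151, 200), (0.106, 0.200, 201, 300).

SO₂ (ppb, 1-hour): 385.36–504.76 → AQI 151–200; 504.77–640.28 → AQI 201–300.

NO₂: 996.8 lies in 873.7–1025.9, so I_lo=201, I_hi=300, C_lo=873.7, C_hi=1025.9.
(300−201)/(1025.9−873.7) × (996.8−873.7) + 201 = 99/152.2 × 123.1 + 201 ≈ 281.07 → 281.
O₃: 0.114 lies in 0.106–0.200, so I_lo=201, I_hi=300, C_lo=0.106, C_hi=0.200.
(300−201)/(0.200−0.106) × (0.114−0.106) + 201 = 99/0.094 × 0.008 + 201 ≈ 209.43 → 209.
SO₂: row 504.77–640.28 (AQI 201–300). (300−201)·(513.41−504.77)/(640.28−504.77) + 201 = 99·8.64/135.51 + 201 ≈ 207.31 → 207.
Sub-indices: NO₂→281, O₃→209, SO₂→207. Overall AQI = max = 281; dominant pollutant is NO₂.

281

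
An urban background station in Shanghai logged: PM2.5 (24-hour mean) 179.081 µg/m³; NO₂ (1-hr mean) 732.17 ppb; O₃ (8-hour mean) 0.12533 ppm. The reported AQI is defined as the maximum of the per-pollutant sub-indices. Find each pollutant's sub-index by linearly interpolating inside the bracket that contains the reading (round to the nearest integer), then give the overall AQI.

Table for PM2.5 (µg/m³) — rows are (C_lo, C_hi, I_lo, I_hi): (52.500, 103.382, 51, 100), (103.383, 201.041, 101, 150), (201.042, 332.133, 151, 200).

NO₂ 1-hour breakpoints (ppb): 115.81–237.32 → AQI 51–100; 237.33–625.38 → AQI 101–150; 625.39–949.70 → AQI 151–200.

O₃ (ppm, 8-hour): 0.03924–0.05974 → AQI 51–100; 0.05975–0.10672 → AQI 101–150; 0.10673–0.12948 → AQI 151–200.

PM2.5: 179.081 lies in 103.383–201.041, so I_lo=101, I_hi=150, C_lo=103.383, C_hi=201.041.
(150−101)/(201.041−103.383) × (179.081−103.383) + 101 = 49/97.658 × 75.698 + 101 ≈ 138.98 → 139.
NO₂: row 625.39–949.70 (AQI 151–200). (200−151)·(732.17−625.39)/(949.70−625.39) + 151 = 49·106.78/324.31 + 151 ≈ 167.13 → 167.
O₃: 0.12533 ∈ [0.10673, 0.12948] ↔ index [151, 200].
151 + (0.12533−0.10673)·(200−151)/(0.12948−0.10673) = 151 + 0.01860·49/0.02275 ≈ 191.06, so AQI = 191.
Sub-indices: PM2.5→139, NO₂→167, O₃→191. Overall AQI = max = 191; dominant pollutant is O₃.

191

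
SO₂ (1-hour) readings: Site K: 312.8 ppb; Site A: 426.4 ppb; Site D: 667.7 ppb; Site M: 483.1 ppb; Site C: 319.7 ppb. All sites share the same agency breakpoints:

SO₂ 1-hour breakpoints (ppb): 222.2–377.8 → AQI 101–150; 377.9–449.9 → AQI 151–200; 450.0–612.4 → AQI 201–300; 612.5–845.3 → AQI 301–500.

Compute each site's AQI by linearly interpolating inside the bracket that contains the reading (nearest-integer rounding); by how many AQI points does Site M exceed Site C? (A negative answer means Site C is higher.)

Site K 312.8: bracket 222.2–377.8 → index 101–150; slope 49/155.6, offset 90.6.
AQI = 101 + 49/155.6·90.6 ≈ 129.53 ⇒ 130.
Site A: 426.4 lies in 377.9–449.9, so I_lo=151, I_hi=200, C_lo=377.9, C_hi=449.9.
(200−151)/(449.9−377.9) × (426.4−377.9) + 151 = 49/72.0 × 48.5 + 151 ≈ 184.01 → 184.
Site D: 667.7 lies in 612.5–845.3, so I_lo=301, I_hi=500, C_lo=612.5, C_hi=845.3.
(500−301)/(845.3−612.5) × (667.7−612.5) + 301 = 199/232.8 × 55.2 + 301 ≈ 348.19 → 348.
Site M: 483.1 lies in 450.0–612.4, so I_lo=201, I_hi=300, C_lo=450.0, C_hi=612.4.
(300−201)/(612.4−450.0) × (483.1−450.0) + 201 = 99/162.4 × 33.1 + 201 ≈ 221.18 → 221.
Site C: row 222.2–377.8 (AQI 101–150). (150−101)·(319.7−222.2)/(377.8−222.2) + 101 = 49·97.5/155.6 + 101 ≈ 131.70 → 132.
AQIs: Site K=130, Site A=184, Site D=348, Site M=221, Site C=132. Site M (221) − Site C (132) = 89.

89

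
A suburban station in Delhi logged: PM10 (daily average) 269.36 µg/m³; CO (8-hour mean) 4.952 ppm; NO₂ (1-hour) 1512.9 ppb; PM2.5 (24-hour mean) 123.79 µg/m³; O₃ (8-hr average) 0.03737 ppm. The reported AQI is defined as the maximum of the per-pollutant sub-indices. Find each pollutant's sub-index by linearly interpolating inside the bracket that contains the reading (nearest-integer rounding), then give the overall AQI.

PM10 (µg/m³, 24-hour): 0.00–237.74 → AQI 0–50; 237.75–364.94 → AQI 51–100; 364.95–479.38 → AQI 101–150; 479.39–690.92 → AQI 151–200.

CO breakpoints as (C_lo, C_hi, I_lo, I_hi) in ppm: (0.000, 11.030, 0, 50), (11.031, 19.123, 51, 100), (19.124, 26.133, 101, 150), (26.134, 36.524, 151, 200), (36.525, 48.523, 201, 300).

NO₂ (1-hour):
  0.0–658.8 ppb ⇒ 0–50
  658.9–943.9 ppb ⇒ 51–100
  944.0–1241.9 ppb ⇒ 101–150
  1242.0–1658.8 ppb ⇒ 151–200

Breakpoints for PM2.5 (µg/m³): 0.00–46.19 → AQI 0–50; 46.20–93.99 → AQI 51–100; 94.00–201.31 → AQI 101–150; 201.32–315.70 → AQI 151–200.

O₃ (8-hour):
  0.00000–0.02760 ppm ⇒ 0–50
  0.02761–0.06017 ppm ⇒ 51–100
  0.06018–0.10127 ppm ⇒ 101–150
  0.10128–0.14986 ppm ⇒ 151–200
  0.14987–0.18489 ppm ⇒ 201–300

PM10: 269.36 ∈ [237.75, 364.94] ↔ index [51, 100].
51 + (269.36−237.75)·(100−51)/(364.94−237.75) = 51 + 31.61·49/127.19 ≈ 63.18, so AQI = 63.
CO: 4.952 ∈ [0.000, 11.030] ↔ index [0, 50].
0 + (4.952−0.000)·(50−0)/(11.030−0.000) = 0 + 4.952·50/11.030 ≈ 22.45, so AQI = 22.
NO₂ 1512.9: bracket 1242.0–1658.8 → index 151–200; slope 49/416.8, offset 270.9.
AQI = 151 + 49/416.8·270.9 ≈ 182.85 ⇒ 183.
PM2.5: 123.79 ∈ [94.00, 201.31] ↔ index [101, 150].
101 + (123.79−94.00)·(150−101)/(201.31−94.00) = 101 + 29.79·49/107.31 ≈ 114.60, so AQI = 115.
O₃: row 0.02761–0.06017 (AQI 51–100). (100−51)·(0.03737−0.02761)/(0.06017−0.02761) + 51 = 49·0.00976/0.03256 + 51 ≈ 65.69 → 66.
Sub-indices: PM10→63, CO→22, NO₂→183, PM2.5→115, O₃→66. Overall AQI = max = 183; dominant pollutant is NO₂.

183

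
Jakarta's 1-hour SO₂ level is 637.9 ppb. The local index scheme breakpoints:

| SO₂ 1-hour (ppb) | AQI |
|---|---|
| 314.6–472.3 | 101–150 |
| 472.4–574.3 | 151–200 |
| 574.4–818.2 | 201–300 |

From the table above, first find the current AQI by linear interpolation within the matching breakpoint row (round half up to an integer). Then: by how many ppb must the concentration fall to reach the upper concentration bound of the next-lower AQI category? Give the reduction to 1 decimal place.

63.6

SO₂: 637.9 lies in 574.4–818.2, so I_lo=201, I_hi=300, C_lo=574.4, C_hi=818.2.
(300−201)/(818.2−574.4) × (637.9−574.4) + 201 = 99/243.8 × 63.5 + 201 ≈ 226.79 → 227.
Current AQI 227 is in the Very Unhealthy range (201–300). The next-lower category tops out at AQI 200, whose upper concentration bound is 574.3 ppb.
Reduction needed = 637.9 − 574.3 = 63.6 ppb.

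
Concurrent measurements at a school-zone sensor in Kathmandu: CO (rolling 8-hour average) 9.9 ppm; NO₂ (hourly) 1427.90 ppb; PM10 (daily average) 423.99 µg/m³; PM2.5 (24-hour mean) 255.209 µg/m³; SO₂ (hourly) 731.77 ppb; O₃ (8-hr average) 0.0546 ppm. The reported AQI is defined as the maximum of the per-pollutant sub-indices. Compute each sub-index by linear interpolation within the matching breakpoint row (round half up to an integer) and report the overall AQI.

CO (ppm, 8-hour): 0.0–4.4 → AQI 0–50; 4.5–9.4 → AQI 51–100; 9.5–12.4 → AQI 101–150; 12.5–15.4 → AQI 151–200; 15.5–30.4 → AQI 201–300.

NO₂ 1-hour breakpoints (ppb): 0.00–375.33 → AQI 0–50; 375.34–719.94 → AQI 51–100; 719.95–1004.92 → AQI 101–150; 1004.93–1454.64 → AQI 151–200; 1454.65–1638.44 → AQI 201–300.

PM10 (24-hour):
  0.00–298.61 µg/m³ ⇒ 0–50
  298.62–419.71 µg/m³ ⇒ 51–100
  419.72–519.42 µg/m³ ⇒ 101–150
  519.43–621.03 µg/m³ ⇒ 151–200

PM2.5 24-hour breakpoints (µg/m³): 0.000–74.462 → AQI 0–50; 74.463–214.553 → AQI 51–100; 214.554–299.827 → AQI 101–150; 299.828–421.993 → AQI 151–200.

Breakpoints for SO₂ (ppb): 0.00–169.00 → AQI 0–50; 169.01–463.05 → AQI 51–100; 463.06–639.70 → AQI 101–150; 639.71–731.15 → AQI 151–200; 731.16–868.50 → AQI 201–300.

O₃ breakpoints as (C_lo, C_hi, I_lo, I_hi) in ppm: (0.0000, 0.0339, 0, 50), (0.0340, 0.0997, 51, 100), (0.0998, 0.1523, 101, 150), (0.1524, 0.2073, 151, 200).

CO: 9.9 ∈ [9.5, 12.4] ↔ index [101, 150].
101 + (9.9−9.5)·(150−101)/(12.4−9.5) = 101 + 0.4·49/2.9 ≈ 107.76, so AQI = 108.
NO₂: 1427.90 lies in 1004.93–1454.64, so I_lo=151, I_hi=200, C_lo=1004.93, C_hi=1454.64.
(200−151)/(1454.64−1004.93) × (1427.90−1004.93) + 151 = 49/449.71 × 422.97 + 151 ≈ 197.09 → 197.
PM10 423.99: bracket 419.72–519.42 → index 101–150; slope 49/99.70, offset 4.27.
AQI = 101 + 49/99.70·4.27 ≈ 103.10 ⇒ 103.
PM2.5: 255.209 lies in 214.554–299.827, so I_lo=101, I_hi=150, C_lo=214.554, C_hi=299.827.
(150−101)/(299.827−214.554) × (255.209−214.554) + 101 = 49/85.273 × 40.655 + 101 ≈ 124.36 → 124.
SO₂ 731.77: bracket 731.16–868.50 → index 201–300; slope 99/137.34, offset 0.61.
AQI = 201 + 99/137.34·0.61 ≈ 201.44 ⇒ 201.
O₃: 0.0546 lies in 0.0340–0.0997, so I_lo=51, I_hi=100, C_lo=0.0340, C_hi=0.0997.
(100−51)/(0.0997−0.0340) × (0.0546−0.0340) + 51 = 49/0.0657 × 0.0206 + 51 ≈ 66.36 → 66.
Sub-indices: CO→108, NO₂→197, PM10→103, PM2.5→124, SO₂→201, O₃→66. Overall AQI = max = 201; dominant pollutant is SO₂.

201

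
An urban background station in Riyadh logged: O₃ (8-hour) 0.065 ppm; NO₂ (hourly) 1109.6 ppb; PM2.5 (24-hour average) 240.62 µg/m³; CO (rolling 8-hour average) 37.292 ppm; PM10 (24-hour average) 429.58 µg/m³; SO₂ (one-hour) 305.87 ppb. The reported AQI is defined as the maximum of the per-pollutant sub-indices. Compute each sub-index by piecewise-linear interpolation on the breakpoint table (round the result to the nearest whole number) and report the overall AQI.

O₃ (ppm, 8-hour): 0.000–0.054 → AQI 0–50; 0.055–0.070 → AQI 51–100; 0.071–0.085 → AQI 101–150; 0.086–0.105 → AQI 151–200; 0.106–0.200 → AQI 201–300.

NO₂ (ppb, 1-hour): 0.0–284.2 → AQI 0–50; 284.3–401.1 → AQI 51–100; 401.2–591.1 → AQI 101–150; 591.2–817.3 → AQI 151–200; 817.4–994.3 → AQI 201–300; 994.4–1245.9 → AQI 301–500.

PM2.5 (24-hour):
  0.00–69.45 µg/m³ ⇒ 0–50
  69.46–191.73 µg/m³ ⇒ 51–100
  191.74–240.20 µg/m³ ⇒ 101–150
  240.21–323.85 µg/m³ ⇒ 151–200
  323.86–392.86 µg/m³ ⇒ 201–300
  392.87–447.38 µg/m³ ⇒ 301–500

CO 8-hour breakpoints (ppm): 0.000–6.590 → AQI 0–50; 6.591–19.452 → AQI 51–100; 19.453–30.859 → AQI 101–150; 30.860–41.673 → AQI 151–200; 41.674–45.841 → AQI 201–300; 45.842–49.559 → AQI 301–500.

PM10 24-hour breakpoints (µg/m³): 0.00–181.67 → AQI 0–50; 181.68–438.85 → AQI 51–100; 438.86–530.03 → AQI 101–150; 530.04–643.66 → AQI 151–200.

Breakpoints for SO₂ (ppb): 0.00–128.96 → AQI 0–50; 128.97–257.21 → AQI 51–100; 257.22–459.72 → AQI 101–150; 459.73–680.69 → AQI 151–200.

O₃: 0.065 lies in 0.055–0.070, so I_lo=51, I_hi=100, C_lo=0.055, C_hi=0.070.
(100−51)/(0.070−0.055) × (0.065−0.055) + 51 = 49/0.015 × 0.010 + 51 ≈ 83.67 → 84.
NO₂: 1109.6 lies in 994.4–1245.9, so I_lo=301, I_hi=500, C_lo=994.4, C_hi=1245.9.
(500−301)/(1245.9−994.4) × (1109.6−994.4) + 301 = 199/251.5 × 115.2 + 301 ≈ 392.15 → 392.
PM2.5: row 240.21–323.85 (AQI 151–200). (200−151)·(240.62−240.21)/(323.85−240.21) + 151 = 49·0.41/83.64 + 151 ≈ 151.24 → 151.
CO 37.292: bracket 30.860–41.673 → index 151–200; slope 49/10.813, offset 6.432.
AQI = 151 + 49/10.813·6.432 ≈ 180.15 ⇒ 180.
PM10: row 181.68–438.85 (AQI 51–100). (100−51)·(429.58−181.68)/(438.85−181.68) + 51 = 49·247.90/257.17 + 51 ≈ 98.23 → 98.
SO₂: 305.87 ∈ [257.22, 459.72] ↔ index [101, 150].
101 + (305.87−257.22)·(150−101)/(459.72−257.22) = 101 + 48.65·49/202.50 ≈ 112.77, so AQI = 113.
Sub-indices: O₃→84, NO₂→392, PM2.5→151, CO→180, PM10→98, SO₂→113. Overall AQI = max = 392; dominant pollutant is NO₂.

392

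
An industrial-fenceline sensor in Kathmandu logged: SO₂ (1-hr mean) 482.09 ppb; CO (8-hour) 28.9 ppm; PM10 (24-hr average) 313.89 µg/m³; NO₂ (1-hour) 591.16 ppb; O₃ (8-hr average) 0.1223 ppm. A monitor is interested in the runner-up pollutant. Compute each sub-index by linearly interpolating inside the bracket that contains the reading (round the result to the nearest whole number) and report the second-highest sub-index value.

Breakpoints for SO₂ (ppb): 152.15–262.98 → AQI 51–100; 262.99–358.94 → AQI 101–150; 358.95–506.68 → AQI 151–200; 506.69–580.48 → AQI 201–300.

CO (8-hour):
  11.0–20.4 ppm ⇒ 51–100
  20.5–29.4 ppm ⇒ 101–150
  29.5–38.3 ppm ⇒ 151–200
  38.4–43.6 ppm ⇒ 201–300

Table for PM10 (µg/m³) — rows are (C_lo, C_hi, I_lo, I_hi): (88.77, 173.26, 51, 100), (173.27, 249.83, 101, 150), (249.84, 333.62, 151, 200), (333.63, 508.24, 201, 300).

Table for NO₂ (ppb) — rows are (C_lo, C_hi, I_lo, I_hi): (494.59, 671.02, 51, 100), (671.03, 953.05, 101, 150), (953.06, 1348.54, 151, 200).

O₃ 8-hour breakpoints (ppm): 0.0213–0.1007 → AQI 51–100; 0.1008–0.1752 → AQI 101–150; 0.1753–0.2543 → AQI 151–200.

188

SO₂: 482.09 lies in 358.95–506.68, so I_lo=151, I_hi=200, C_lo=358.95, C_hi=506.68.
(200−151)/(506.68−358.95) × (482.09−358.95) + 151 = 49/147.73 × 123.14 + 151 ≈ 191.84 → 192.
CO: 28.9 lies in 20.5–29.4, so I_lo=101, I_hi=150, C_lo=20.5, C_hi=29.4.
(150−101)/(29.4−20.5) × (28.9−20.5) + 101 = 49/8.9 × 8.4 + 101 ≈ 147.25 → 147.
PM10 313.89: bracket 249.84–333.62 → index 151–200; slope 49/83.78, offset 64.05.
AQI = 151 + 49/83.78·64.05 ≈ 188.46 ⇒ 188.
NO₂: 591.16 lies in 494.59–671.02, so I_lo=51, I_hi=100, C_lo=494.59, C_hi=671.02.
(100−51)/(671.02−494.59) × (591.16−494.59) + 51 = 49/176.43 × 96.57 + 51 ≈ 77.82 → 78.
O₃: 0.1223 lies in 0.1008–0.1752, so I_lo=101, I_hi=150, C_lo=0.1008, C_hi=0.1752.
(150−101)/(0.1752−0.1008) × (0.1223−0.1008) + 101 = 49/0.0744 × 0.0215 + 101 ≈ 115.16 → 115.
Sub-indices: SO₂→192, CO→147, PM10→188, NO₂→78, O₃→115. Ranked high→low: 192, 188, 147, 115, 78. Second-highest sub-index = 188.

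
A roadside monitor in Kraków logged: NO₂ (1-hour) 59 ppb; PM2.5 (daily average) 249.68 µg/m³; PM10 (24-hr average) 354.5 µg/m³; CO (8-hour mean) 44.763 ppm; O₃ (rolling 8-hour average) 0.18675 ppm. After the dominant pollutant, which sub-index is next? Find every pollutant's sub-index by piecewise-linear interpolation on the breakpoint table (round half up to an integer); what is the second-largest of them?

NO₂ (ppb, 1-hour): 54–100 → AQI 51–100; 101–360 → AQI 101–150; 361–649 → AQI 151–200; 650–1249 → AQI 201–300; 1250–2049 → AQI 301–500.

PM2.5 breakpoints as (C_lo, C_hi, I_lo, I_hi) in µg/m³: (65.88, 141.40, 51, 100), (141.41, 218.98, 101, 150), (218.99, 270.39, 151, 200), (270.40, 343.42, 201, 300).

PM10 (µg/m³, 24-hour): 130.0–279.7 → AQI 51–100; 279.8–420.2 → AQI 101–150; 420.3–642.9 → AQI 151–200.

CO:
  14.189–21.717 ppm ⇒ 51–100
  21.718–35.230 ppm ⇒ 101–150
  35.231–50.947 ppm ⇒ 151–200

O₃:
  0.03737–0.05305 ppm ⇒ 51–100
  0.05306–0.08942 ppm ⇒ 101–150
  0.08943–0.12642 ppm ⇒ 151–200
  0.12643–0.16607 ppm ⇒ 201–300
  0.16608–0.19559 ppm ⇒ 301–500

NO₂: row 54–100 (AQI 51–100). (100−51)·(59−54)/(100−54) + 51 = 49·5/46 + 51 ≈ 56.33 → 56.
PM2.5: 249.68 ∈ [218.99, 270.39] ↔ index [151, 200].
151 + (249.68−218.99)·(200−151)/(270.39−218.99) = 151 + 30.69·49/51.40 ≈ 180.26, so AQI = 180.
PM10: row 279.8–420.2 (AQI 101–150). (150−101)·(354.5−279.8)/(420.2−279.8) + 101 = 49·74.7/140.4 + 101 ≈ 127.07 → 127.
CO: row 35.231–50.947 (AQI 151–200). (200−151)·(44.763−35.231)/(50.947−35.231) + 151 = 49·9.532/15.716 + 151 ≈ 180.72 → 181.
O₃: 0.18675 ∈ [0.16608, 0.19559] ↔ index [301, 500].
301 + (0.18675−0.16608)·(500−301)/(0.19559−0.16608) = 301 + 0.02067·199/0.02951 ≈ 440.39, so AQI = 440.
Sub-indices: NO₂→56, PM2.5→180, PM10→127, CO→181, O₃→440. Ranked high→low: 440, 181, 180, 127, 56. Second-highest sub-index = 181.

181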